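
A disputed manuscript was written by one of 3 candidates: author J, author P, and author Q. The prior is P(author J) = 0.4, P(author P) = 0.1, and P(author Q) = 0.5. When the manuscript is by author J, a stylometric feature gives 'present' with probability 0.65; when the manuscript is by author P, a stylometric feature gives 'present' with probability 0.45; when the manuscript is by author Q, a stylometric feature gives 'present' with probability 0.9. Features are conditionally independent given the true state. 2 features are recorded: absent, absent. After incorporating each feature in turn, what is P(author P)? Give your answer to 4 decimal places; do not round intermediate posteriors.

After 'absent': normaliser = 0.35·0.4000 + 0.55·0.1000 + 0.1·0.5000; P(author J) ≈ 0.5714, P(author P) ≈ 0.2245, P(author Q) ≈ 0.2041
After 'absent': normaliser = 0.35·0.5714 + 0.55·0.2245 + 0.1·0.2041; P(author J) ≈ 0.5816, P(author P) ≈ 0.3591, P(author Q) ≈ 0.0593

0.3591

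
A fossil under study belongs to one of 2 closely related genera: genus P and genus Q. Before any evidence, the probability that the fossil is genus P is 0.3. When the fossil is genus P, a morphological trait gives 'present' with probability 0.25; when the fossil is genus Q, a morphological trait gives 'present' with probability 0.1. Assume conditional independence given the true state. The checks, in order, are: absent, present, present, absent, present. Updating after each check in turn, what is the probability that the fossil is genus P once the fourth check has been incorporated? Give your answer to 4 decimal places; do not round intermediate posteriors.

Apply Bayes' rule sequentially, carrying P(genus P) forward.
After 'absent': P(genus P) = 0.75·0.3000 / (0.75·0.3000 + 0.9·0.7000) ≈ 0.2632
After 'present': P(genus P) = 0.25·0.2632 / (0.25·0.2632 + 0.1·0.7368) ≈ 0.4717
After 'present': P(genus P) = 0.25·0.4717 / (0.25·0.4717 + 0.1·0.5283) ≈ 0.6906
After 'absent': P(genus P) = 0.75·0.6906 / (0.75·0.6906 + 0.9·0.3094) ≈ 0.6504

0.6504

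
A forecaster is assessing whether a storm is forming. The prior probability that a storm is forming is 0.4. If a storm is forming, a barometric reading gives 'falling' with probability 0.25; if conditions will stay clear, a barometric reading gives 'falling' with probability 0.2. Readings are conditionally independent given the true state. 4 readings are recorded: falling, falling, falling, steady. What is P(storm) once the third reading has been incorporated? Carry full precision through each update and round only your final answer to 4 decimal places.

After 'falling': P(storm) = 0.25·0.4000 / (0.25·0.4000 + 0.2·0.6000) ≈ 0.4545
After 'falling': P(storm) = 0.25·0.4545 / (0.25·0.4545 + 0.2·0.5455) ≈ 0.5102
After 'falling': P(storm) = 0.25·0.5102 / (0.25·0.5102 + 0.2·0.4898) ≈ 0.5656

0.5656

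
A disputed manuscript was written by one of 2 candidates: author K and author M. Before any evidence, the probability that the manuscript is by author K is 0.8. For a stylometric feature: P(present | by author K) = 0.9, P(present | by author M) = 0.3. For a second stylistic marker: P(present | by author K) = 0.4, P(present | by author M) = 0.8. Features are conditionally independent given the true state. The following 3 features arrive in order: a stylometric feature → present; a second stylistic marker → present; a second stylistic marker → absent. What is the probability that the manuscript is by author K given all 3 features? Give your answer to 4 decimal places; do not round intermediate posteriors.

0.9474

After a stylometric feature='present': P(author K) = 0.9·0.8000 / (0.9·0.8000 + 0.3·0.2000) ≈ 0.9231
After a second stylistic marker='present': P(author K) = 0.4·0.9231 / (0.4·0.9231 + 0.8·0.0769) ≈ 0.8571
After a second stylistic marker='absent': P(author K) = 0.6·0.8571 / (0.6·0.8571 + 0.2·0.1429) ≈ 0.9474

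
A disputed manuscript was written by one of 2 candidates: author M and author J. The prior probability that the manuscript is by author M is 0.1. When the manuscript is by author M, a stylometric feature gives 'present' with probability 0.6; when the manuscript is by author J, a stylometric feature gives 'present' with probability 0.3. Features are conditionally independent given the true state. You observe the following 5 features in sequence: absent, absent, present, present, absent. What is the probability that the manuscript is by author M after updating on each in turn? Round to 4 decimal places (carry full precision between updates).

0.0766

Apply Bayes' rule sequentially, carrying P(author M) forward.
After 'absent': P(author M) = 0.4·0.1000 / (0.4·0.1000 + 0.7·0.9000) ≈ 0.0597
After 'absent': P(author M) = 0.4·0.0597 / (0.4·0.0597 + 0.7·0.9403) ≈ 0.0350
After 'present': P(author M) = 0.6·0.0350 / (0.6·0.0350 + 0.3·0.9650) ≈ 0.0677
After 'present': P(author M) = 0.6·0.0677 / (0.6·0.0677 + 0.3·0.9323) ≈ 0.1267
After 'absent': P(author M) = 0.4·0.1267 / (0.4·0.1267 + 0.7·0.8733) ≈ 0.0766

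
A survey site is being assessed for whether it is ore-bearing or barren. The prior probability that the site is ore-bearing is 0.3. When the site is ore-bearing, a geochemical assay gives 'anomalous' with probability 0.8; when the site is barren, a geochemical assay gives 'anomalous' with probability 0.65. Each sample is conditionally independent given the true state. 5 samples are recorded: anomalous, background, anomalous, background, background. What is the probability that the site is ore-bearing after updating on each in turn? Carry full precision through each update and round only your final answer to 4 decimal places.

0.1080

After 'anomalous': P(ore) = 0.8·0.3000 / (0.8·0.3000 + 0.65·0.7000) ≈ 0.3453
After 'background': P(ore) = 0.2·0.3453 / (0.2·0.3453 + 0.35·0.6547) ≈ 0.2316
After 'anomalous': P(ore) = 0.8·0.2316 / (0.8·0.2316 + 0.65·0.7684) ≈ 0.2706
After 'background': P(ore) = 0.2·0.2706 / (0.2·0.2706 + 0.35·0.7294) ≈ 0.1749
After 'background': P(ore) = 0.2·0.1749 / (0.2·0.1749 + 0.35·0.8251) ≈ 0.1080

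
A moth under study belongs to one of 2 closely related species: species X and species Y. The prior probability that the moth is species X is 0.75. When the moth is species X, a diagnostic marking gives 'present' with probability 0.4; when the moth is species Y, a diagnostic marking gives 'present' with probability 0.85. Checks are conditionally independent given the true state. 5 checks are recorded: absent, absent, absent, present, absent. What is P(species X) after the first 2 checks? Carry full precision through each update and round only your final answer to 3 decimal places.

After 'absent': P(species X) = 0.6·0.7500 / (0.6·0.7500 + 0.15·0.2500) ≈ 0.9231
After 'absent': P(species X) = 0.6·0.9231 / (0.6·0.9231 + 0.15·0.0769) ≈ 0.9796

0.980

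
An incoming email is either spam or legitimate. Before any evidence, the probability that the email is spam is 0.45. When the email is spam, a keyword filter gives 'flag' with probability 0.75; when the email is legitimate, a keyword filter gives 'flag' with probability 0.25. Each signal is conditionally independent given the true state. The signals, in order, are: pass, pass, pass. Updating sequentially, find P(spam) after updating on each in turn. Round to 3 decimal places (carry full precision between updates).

Each posterior becomes the prior for the next update.
After 'pass': P(spam) = 0.25·0.4500 / (0.25·0.4500 + 0.75·0.5500) ≈ 0.2143
After 'pass': P(spam) = 0.25·0.2143 / (0.25·0.2143 + 0.75·0.7857) ≈ 0.0833
After 'pass': P(spam) = 0.25·0.0833 / (0.25·0.0833 + 0.75·0.9167) ≈ 0.0294

0.029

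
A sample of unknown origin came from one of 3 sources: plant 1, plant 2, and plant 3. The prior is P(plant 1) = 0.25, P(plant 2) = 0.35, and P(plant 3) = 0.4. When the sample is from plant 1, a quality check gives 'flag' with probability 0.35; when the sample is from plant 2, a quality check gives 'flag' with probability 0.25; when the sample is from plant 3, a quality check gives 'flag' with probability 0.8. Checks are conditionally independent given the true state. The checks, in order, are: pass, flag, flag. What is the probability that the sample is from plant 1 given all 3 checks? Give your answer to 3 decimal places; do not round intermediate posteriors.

0.227

After 'pass': normaliser = 0.65·0.2500 + 0.75·0.3500 + 0.2·0.4000; P(plant 1) ≈ 0.3218, P(plant 2) ≈ 0.5198, P(plant 3) ≈ 0.1584
After 'flag': normaliser = 0.35·0.3218 + 0.25·0.5198 + 0.8·0.1584; P(plant 1) ≈ 0.3050, P(plant 2) ≈ 0.3519, P(plant 3) ≈ 0.3432
After 'flag': normaliser = 0.35·0.3050 + 0.25·0.3519 + 0.8·0.3432; P(plant 1) ≈ 0.2275, P(plant 2) ≈ 0.1875, P(plant 3) ≈ 0.5851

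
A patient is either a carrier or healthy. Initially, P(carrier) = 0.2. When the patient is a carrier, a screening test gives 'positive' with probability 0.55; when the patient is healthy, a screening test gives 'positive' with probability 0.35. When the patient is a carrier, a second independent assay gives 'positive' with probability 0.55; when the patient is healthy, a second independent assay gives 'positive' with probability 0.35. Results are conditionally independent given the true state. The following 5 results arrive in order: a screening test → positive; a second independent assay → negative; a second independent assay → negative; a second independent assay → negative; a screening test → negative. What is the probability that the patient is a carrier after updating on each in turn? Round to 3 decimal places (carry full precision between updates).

Each posterior becomes the prior for the next update.
After a screening test='positive': P(carrier) = 0.55·0.2000 / (0.55·0.2000 + 0.35·0.8000) ≈ 0.2821
After a second independent assay='negative': P(carrier) = 0.45·0.2821 / (0.45·0.2821 + 0.65·0.7179) ≈ 0.2138
After a second independent assay='negative': P(carrier) = 0.45·0.2138 / (0.45·0.2138 + 0.65·0.7862) ≈ 0.1585
After a second independent assay='negative': P(carrier) = 0.45·0.1585 / (0.45·0.1585 + 0.65·0.8415) ≈ 0.1153
After a screening test='negative': P(carrier) = 0.45·0.1153 / (0.45·0.1153 + 0.65·0.8847) ≈ 0.0828

0.083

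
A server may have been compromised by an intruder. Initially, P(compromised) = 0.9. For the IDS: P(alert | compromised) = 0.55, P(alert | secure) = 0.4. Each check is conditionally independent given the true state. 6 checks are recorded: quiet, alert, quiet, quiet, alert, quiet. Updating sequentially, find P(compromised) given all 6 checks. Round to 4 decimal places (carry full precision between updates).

0.8434

After 'quiet': P(compromised) = 0.45·0.9000 / (0.45·0.9000 + 0.6·0.1000) ≈ 0.8710
After 'alert': P(compromised) = 0.55·0.8710 / (0.55·0.8710 + 0.4·0.1290) ≈ 0.9027
After 'quiet': P(compromised) = 0.45·0.9027 / (0.45·0.9027 + 0.6·0.0973) ≈ 0.8744
After 'quiet': P(compromised) = 0.45·0.8744 / (0.45·0.8744 + 0.6·0.1256) ≈ 0.8392
After 'alert': P(compromised) = 0.55·0.8392 / (0.55·0.8392 + 0.4·0.1608) ≈ 0.8777
After 'quiet': P(compromised) = 0.45·0.8777 / (0.45·0.8777 + 0.6·0.1223) ≈ 0.8434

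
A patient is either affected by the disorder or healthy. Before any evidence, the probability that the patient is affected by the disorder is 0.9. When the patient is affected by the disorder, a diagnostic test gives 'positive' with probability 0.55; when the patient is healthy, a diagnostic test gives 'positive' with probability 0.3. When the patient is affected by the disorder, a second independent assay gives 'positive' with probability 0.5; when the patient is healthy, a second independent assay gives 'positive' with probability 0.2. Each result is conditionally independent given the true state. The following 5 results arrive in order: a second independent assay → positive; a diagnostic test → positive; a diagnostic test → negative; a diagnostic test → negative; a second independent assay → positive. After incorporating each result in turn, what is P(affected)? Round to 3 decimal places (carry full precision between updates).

0.977

Each posterior becomes the prior for the next update.
After a second independent assay='positive': P(affected) = 0.5·0.9000 / (0.5·0.9000 + 0.2·0.1000) ≈ 0.9574
After a diagnostic test='positive': P(affected) = 0.55·0.9574 / (0.55·0.9574 + 0.3·0.0426) ≈ 0.9763
After a diagnostic test='negative': P(affected) = 0.45·0.9763 / (0.45·0.9763 + 0.7·0.0237) ≈ 0.9637
After a diagnostic test='negative': P(affected) = 0.45·0.9637 / (0.45·0.9637 + 0.7·0.0363) ≈ 0.9446
After a second independent assay='positive': P(affected) = 0.5·0.9446 / (0.5·0.9446 + 0.2·0.0554) ≈ 0.9771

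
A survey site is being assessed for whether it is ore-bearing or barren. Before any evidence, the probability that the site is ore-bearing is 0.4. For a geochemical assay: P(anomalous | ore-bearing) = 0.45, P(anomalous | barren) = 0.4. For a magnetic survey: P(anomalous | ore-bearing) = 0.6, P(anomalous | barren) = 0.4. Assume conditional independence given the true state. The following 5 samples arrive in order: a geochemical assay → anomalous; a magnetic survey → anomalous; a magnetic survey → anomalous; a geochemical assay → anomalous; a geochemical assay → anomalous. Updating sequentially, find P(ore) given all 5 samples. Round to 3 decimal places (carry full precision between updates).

0.681

After a geochemical assay='anomalous': P(ore) = 0.45·0.4000 / (0.45·0.4000 + 0.4·0.6000) ≈ 0.4286
After a magnetic survey='anomalous': P(ore) = 0.6·0.4286 / (0.6·0.4286 + 0.4·0.5714) ≈ 0.5294
After a magnetic survey='anomalous': P(ore) = 0.6·0.5294 / (0.6·0.5294 + 0.4·0.4706) ≈ 0.6279
After a geochemical assay='anomalous': P(ore) = 0.45·0.6279 / (0.45·0.6279 + 0.4·0.3721) ≈ 0.6550
After a geochemical assay='anomalous': P(ore) = 0.45·0.6550 / (0.45·0.6550 + 0.4·0.3450) ≈ 0.6811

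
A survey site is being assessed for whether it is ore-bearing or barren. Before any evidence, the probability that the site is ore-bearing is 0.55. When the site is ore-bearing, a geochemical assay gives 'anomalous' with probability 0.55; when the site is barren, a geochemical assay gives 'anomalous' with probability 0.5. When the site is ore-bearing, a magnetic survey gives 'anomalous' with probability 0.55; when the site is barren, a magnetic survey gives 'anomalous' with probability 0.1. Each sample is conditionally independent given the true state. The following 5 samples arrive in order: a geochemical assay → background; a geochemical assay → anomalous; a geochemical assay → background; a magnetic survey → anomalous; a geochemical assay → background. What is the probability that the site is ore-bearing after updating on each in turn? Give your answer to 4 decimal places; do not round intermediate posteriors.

0.8435

After a geochemical assay='background': P(ore) = 0.45·0.5500 / (0.45·0.5500 + 0.5·0.4500) ≈ 0.5238
After a geochemical assay='anomalous': P(ore) = 0.55·0.5238 / (0.55·0.5238 + 0.5·0.4762) ≈ 0.5475
After a geochemical assay='background': P(ore) = 0.45·0.5475 / (0.45·0.5475 + 0.5·0.4525) ≈ 0.5213
After a magnetic survey='anomalous': P(ore) = 0.55·0.5213 / (0.55·0.5213 + 0.1·0.4787) ≈ 0.8569
After a geochemical assay='background': P(ore) = 0.45·0.8569 / (0.45·0.8569 + 0.5·0.1431) ≈ 0.8435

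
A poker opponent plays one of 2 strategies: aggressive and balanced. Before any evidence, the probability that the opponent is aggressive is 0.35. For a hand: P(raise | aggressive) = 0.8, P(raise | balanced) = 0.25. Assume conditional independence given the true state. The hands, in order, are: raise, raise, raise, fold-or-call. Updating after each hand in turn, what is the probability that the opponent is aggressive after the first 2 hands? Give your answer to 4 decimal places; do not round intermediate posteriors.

0.8465

After 'raise': P(aggressive) = 0.8·0.3500 / (0.8·0.3500 + 0.25·0.6500) ≈ 0.6328
After 'raise': P(aggressive) = 0.8·0.6328 / (0.8·0.6328 + 0.25·0.3672) ≈ 0.8465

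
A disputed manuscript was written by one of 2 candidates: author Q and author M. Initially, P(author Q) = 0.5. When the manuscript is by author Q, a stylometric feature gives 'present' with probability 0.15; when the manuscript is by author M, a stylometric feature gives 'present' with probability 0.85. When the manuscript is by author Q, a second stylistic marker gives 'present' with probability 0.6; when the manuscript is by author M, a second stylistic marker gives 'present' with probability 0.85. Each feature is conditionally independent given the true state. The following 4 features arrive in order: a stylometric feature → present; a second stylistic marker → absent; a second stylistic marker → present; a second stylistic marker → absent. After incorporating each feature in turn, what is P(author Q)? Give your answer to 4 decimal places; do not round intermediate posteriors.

0.4697

Each posterior becomes the prior for the next update.
After a stylometric feature='present': P(author Q) = 0.15·0.5000 / (0.15·0.5000 + 0.85·0.5000) ≈ 0.1500
After a second stylistic marker='absent': P(author Q) = 0.4·0.1500 / (0.4·0.1500 + 0.15·0.8500) ≈ 0.3200
After a second stylistic marker='present': P(author Q) = 0.6·0.3200 / (0.6·0.3200 + 0.85·0.6800) ≈ 0.2494
After a second stylistic marker='absent': P(author Q) = 0.4·0.2494 / (0.4·0.2494 + 0.15·0.7506) ≈ 0.4697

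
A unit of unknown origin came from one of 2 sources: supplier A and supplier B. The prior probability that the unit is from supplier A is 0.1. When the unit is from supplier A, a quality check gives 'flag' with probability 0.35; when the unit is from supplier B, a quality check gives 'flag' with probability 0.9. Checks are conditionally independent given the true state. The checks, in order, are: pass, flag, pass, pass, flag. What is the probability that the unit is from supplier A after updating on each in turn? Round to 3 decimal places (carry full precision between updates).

Each posterior becomes the prior for the next update.
After 'pass': P(supplier A) = 0.65·0.1000 / (0.65·0.1000 + 0.1·0.9000) ≈ 0.4194
After 'flag': P(supplier A) = 0.35·0.4194 / (0.35·0.4194 + 0.9·0.5806) ≈ 0.2193
After 'pass': P(supplier A) = 0.65·0.2193 / (0.65·0.2193 + 0.1·0.7807) ≈ 0.6461
After 'pass': P(supplier A) = 0.65·0.6461 / (0.65·0.6461 + 0.1·0.3539) ≈ 0.9223
After 'flag': P(supplier A) = 0.35·0.9223 / (0.35·0.9223 + 0.9·0.0777) ≈ 0.8219

0.822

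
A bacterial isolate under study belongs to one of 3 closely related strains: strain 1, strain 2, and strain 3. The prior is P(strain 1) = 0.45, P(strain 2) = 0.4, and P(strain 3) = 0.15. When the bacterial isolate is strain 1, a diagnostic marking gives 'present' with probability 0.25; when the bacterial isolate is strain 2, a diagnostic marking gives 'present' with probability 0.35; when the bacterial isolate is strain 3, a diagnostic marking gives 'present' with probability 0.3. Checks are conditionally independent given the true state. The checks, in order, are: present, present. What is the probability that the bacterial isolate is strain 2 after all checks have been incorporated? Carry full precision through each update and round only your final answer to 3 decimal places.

0.541

Each posterior becomes the prior for the next update.
After 'present': normaliser = 0.25·0.4500 + 0.35·0.4000 + 0.3·0.1500; P(strain 1) ≈ 0.3782, P(strain 2) ≈ 0.4706, P(strain 3) ≈ 0.1513
After 'present': normaliser = 0.25·0.3782 + 0.35·0.4706 + 0.3·0.1513; P(strain 1) ≈ 0.3103, P(strain 2) ≈ 0.5407, P(strain 3) ≈ 0.1490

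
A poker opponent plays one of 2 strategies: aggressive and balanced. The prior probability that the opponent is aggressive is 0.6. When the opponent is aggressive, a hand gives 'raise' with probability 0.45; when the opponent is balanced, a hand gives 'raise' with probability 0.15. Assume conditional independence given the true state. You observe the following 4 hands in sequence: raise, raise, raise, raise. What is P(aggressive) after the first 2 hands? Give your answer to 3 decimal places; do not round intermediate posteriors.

After 'raise': P(aggressive) = 0.45·0.6000 / (0.45·0.6000 + 0.15·0.4000) ≈ 0.8182
After 'raise': P(aggressive) = 0.45·0.8182 / (0.45·0.8182 + 0.15·0.1818) ≈ 0.9310

0.931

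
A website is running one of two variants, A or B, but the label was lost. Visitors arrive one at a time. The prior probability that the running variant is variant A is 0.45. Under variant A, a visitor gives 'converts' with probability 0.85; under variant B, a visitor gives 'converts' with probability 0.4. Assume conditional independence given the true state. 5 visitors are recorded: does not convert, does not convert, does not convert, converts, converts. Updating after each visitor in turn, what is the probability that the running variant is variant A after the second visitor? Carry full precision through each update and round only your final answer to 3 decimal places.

0.049

After 'does not convert': P(A) = 0.15·0.4500 / (0.15·0.4500 + 0.6·0.5500) ≈ 0.1698
After 'does not convert': P(A) = 0.15·0.1698 / (0.15·0.1698 + 0.6·0.8302) ≈ 0.0486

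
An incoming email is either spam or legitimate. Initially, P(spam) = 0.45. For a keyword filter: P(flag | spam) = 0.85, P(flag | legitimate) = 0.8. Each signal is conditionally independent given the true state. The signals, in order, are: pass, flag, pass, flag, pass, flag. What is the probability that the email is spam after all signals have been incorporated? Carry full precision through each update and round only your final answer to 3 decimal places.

0.293

Apply Bayes' rule sequentially, carrying P(spam) forward.
After 'pass': P(spam) = 0.15·0.4500 / (0.15·0.4500 + 0.2·0.5500) ≈ 0.3803
After 'flag': P(spam) = 0.85·0.3803 / (0.85·0.3803 + 0.8·0.6197) ≈ 0.3947
After 'pass': P(spam) = 0.15·0.3947 / (0.15·0.3947 + 0.2·0.6053) ≈ 0.3284
After 'flag': P(spam) = 0.85·0.3284 / (0.85·0.3284 + 0.8·0.6716) ≈ 0.3419
After 'pass': P(spam) = 0.15·0.3419 / (0.15·0.3419 + 0.2·0.6581) ≈ 0.2804
After 'flag': P(spam) = 0.85·0.2804 / (0.85·0.2804 + 0.8·0.7196) ≈ 0.2928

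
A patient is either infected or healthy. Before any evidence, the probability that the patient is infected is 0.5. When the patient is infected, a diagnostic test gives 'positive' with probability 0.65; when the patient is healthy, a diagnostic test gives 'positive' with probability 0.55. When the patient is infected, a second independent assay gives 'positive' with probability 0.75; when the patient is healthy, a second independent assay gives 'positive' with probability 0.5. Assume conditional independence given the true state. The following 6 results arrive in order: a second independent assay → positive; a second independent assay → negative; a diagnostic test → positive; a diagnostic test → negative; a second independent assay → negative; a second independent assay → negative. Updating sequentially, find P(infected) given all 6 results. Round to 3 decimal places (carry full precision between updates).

Apply Bayes' rule sequentially, carrying P(infected) forward.
After a second independent assay='positive': P(infected) = 0.75·0.5000 / (0.75·0.5000 + 0.5·0.5000) ≈ 0.6000
After a second independent assay='negative': P(infected) = 0.25·0.6000 / (0.25·0.6000 + 0.5·0.4000) ≈ 0.4286
After a diagnostic test='positive': P(infected) = 0.65·0.4286 / (0.65·0.4286 + 0.55·0.5714) ≈ 0.4699
After a diagnostic test='negative': P(infected) = 0.35·0.4699 / (0.35·0.4699 + 0.45·0.5301) ≈ 0.4081
After a second independent assay='negative': P(infected) = 0.25·0.4081 / (0.25·0.4081 + 0.5·0.5919) ≈ 0.2563
After a second independent assay='negative': P(infected) = 0.25·0.2563 / (0.25·0.2563 + 0.5·0.7437) ≈ 0.1470

0.147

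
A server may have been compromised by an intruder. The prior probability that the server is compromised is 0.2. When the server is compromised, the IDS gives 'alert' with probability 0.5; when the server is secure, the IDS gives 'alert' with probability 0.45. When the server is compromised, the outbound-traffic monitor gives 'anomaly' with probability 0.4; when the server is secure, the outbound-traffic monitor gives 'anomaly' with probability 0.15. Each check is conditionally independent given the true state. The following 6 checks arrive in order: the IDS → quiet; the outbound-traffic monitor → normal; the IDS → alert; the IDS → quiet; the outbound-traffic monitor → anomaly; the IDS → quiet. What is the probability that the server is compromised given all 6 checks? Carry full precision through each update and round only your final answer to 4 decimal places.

After the IDS='quiet': P(compromised) = 0.5·0.2000 / (0.5·0.2000 + 0.55·0.8000) ≈ 0.1852
After the outbound-traffic monitor='normal': P(compromised) = 0.6·0.1852 / (0.6·0.1852 + 0.85·0.8148) ≈ 0.1382
After the IDS='alert': P(compromised) = 0.5·0.1382 / (0.5·0.1382 + 0.45·0.8618) ≈ 0.1513
After the IDS='quiet': P(compromised) = 0.5·0.1513 / (0.5·0.1513 + 0.55·0.8487) ≈ 0.1395
After the outbound-traffic monitor='anomaly': P(compromised) = 0.4·0.1395 / (0.4·0.1395 + 0.15·0.8605) ≈ 0.3017
After the IDS='quiet': P(compromised) = 0.5·0.3017 / (0.5·0.3017 + 0.55·0.6983) ≈ 0.2820

0.2820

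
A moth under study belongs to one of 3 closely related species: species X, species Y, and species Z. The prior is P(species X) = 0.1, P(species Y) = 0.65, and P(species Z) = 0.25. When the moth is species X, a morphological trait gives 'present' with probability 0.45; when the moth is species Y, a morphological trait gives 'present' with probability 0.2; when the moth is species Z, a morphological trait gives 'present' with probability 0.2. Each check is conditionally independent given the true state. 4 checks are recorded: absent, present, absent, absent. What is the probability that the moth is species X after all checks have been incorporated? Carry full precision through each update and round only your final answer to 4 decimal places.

After 'absent': normaliser = 0.55·0.1000 + 0.8·0.6500 + 0.8·0.2500; P(species X) ≈ 0.0710, P(species Y) ≈ 0.6710, P(species Z) ≈ 0.2581
After 'present': normaliser = 0.45·0.0710 + 0.2·0.6710 + 0.2·0.2581; P(species X) ≈ 0.1467, P(species Y) ≈ 0.6163, P(species Z) ≈ 0.2370
After 'absent': normaliser = 0.55·0.1467 + 0.8·0.6163 + 0.8·0.2370; P(species X) ≈ 0.1057, P(species Y) ≈ 0.6459, P(species Z) ≈ 0.2484
After 'absent': normaliser = 0.55·0.1057 + 0.8·0.6459 + 0.8·0.2484; P(species X) ≈ 0.0751, P(species Y) ≈ 0.6680, P(species Z) ≈ 0.2569

0.0751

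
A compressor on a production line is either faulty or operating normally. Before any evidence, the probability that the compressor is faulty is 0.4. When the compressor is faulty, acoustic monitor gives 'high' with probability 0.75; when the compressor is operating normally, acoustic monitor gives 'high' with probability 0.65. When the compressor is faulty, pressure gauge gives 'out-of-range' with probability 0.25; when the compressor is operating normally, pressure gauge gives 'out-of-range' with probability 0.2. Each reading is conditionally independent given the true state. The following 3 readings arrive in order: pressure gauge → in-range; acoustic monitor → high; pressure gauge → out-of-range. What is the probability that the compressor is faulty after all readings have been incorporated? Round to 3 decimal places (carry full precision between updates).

After pressure gauge='in-range': P(faulty) = 0.75·0.4000 / (0.75·0.4000 + 0.8·0.6000) ≈ 0.3846
After acoustic monitor='high': P(faulty) = 0.75·0.3846 / (0.75·0.3846 + 0.65·0.6154) ≈ 0.4190
After pressure gauge='out-of-range': P(faulty) = 0.25·0.4190 / (0.25·0.4190 + 0.2·0.5810) ≈ 0.4741

0.474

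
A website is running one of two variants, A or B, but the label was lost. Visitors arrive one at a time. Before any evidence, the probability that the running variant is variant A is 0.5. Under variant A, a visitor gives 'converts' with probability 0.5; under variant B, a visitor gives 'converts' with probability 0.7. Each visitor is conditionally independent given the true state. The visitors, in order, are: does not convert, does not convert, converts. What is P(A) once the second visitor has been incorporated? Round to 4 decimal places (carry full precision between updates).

0.7353

After 'does not convert': P(A) = 0.5·0.5000 / (0.5·0.5000 + 0.3·0.5000) ≈ 0.6250
After 'does not convert': P(A) = 0.5·0.6250 / (0.5·0.6250 + 0.3·0.3750) ≈ 0.7353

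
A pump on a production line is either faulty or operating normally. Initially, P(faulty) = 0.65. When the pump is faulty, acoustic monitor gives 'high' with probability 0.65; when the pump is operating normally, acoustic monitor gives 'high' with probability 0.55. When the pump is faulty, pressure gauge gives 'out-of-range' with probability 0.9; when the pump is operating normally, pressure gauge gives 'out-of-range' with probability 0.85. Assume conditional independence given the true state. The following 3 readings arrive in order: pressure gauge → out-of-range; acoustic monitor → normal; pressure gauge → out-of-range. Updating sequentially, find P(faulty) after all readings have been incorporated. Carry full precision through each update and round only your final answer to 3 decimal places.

0.618

After pressure gauge='out-of-range': P(faulty) = 0.9·0.6500 / (0.9·0.6500 + 0.85·0.3500) ≈ 0.6629
After acoustic monitor='normal': P(faulty) = 0.35·0.6629 / (0.35·0.6629 + 0.45·0.3371) ≈ 0.6047
After pressure gauge='out-of-range': P(faulty) = 0.9·0.6047 / (0.9·0.6047 + 0.85·0.3953) ≈ 0.6182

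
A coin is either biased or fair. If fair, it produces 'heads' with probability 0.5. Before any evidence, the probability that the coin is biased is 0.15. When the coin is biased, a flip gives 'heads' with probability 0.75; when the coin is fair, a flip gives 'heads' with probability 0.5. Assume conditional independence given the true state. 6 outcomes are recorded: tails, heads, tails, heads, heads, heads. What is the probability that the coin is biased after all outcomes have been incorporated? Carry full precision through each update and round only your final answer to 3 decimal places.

After 'tails': P(biased) = 0.25·0.1500 / (0.25·0.1500 + 0.5·0.8500) ≈ 0.0811
After 'heads': P(biased) = 0.75·0.0811 / (0.75·0.0811 + 0.5·0.9189) ≈ 0.1169
After 'tails': P(biased) = 0.25·0.1169 / (0.25·0.1169 + 0.5·0.8831) ≈ 0.0621
After 'heads': P(biased) = 0.75·0.0621 / (0.75·0.0621 + 0.5·0.9379) ≈ 0.0903
After 'heads': P(biased) = 0.75·0.0903 / (0.75·0.0903 + 0.5·0.9097) ≈ 0.1296
After 'heads': P(biased) = 0.75·0.1296 / (0.75·0.1296 + 0.5·0.8704) ≈ 0.1826

0.183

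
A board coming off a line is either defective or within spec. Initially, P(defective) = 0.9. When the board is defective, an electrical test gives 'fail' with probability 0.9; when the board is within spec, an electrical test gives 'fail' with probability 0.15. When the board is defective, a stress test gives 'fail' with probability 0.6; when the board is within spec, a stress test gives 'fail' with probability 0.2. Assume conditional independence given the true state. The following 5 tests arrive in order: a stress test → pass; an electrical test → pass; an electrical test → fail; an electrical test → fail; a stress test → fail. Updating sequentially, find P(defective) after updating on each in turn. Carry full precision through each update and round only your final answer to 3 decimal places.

0.983

Apply Bayes' rule sequentially, carrying P(defective) forward.
After a stress test='pass': P(defective) = 0.4·0.9000 / (0.4·0.9000 + 0.8·0.1000) ≈ 0.8182
After an electrical test='pass': P(defective) = 0.1·0.8182 / (0.1·0.8182 + 0.85·0.1818) ≈ 0.3462
After an electrical test='fail': P(defective) = 0.9·0.3462 / (0.9·0.3462 + 0.15·0.6538) ≈ 0.7606
After an electrical test='fail': P(defective) = 0.9·0.7606 / (0.9·0.7606 + 0.15·0.2394) ≈ 0.9501
After a stress test='fail': P(defective) = 0.6·0.9501 / (0.6·0.9501 + 0.2·0.0499) ≈ 0.9828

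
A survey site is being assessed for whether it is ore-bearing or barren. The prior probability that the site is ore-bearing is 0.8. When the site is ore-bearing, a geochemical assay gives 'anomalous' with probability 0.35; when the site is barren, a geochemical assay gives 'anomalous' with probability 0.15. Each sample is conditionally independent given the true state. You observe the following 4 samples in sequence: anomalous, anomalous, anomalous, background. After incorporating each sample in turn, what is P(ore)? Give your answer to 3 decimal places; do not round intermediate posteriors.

After 'anomalous': P(ore) = 0.35·0.8000 / (0.35·0.8000 + 0.15·0.2000) ≈ 0.9032
After 'anomalous': P(ore) = 0.35·0.9032 / (0.35·0.9032 + 0.15·0.0968) ≈ 0.9561
After 'anomalous': P(ore) = 0.35·0.9561 / (0.35·0.9561 + 0.15·0.0439) ≈ 0.9807
After 'background': P(ore) = 0.65·0.9807 / (0.65·0.9807 + 0.85·0.0193) ≈ 0.9749

0.975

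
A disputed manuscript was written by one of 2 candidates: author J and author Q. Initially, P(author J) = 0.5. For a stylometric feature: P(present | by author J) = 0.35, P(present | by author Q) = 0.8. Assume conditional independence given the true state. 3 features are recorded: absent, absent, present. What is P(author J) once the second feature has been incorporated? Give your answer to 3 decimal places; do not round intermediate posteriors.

0.914

After 'absent': P(author J) = 0.65·0.5000 / (0.65·0.5000 + 0.2·0.5000) ≈ 0.7647
After 'absent': P(author J) = 0.65·0.7647 / (0.65·0.7647 + 0.2·0.2353) ≈ 0.9135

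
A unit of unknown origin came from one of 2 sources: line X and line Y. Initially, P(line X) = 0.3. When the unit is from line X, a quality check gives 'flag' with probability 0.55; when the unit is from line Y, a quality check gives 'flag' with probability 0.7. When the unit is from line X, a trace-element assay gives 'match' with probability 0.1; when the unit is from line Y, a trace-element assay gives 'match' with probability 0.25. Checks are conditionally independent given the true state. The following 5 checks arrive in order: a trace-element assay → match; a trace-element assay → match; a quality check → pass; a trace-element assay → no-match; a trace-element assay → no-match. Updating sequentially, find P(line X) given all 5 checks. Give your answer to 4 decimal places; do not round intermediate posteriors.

Apply Bayes' rule sequentially, carrying P(line X) forward.
After a trace-element assay='match': P(line X) = 0.1·0.3000 / (0.1·0.3000 + 0.25·0.7000) ≈ 0.1463
After a trace-element assay='match': P(line X) = 0.1·0.1463 / (0.1·0.1463 + 0.25·0.8537) ≈ 0.0642
After a quality check='pass': P(line X) = 0.45·0.0642 / (0.45·0.0642 + 0.3·0.9358) ≈ 0.0933
After a trace-element assay='no-match': P(line X) = 0.9·0.0933 / (0.9·0.0933 + 0.75·0.9067) ≈ 0.1099
After a trace-element assay='no-match': P(line X) = 0.9·0.1099 / (0.9·0.1099 + 0.75·0.8901) ≈ 0.1290

0.1290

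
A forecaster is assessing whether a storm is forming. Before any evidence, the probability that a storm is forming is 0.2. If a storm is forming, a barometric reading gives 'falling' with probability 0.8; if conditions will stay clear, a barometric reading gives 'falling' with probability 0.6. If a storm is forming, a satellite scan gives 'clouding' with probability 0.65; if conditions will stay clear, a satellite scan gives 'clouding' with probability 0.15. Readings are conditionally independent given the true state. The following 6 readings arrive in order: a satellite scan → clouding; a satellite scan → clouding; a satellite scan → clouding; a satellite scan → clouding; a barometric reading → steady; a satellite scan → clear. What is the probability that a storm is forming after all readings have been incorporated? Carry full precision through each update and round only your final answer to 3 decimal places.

After a satellite scan='clouding': P(storm) = 0.65·0.2000 / (0.65·0.2000 + 0.15·0.8000) ≈ 0.5200
After a satellite scan='clouding': P(storm) = 0.65·0.5200 / (0.65·0.5200 + 0.15·0.4800) ≈ 0.8244
After a satellite scan='clouding': P(storm) = 0.65·0.8244 / (0.65·0.8244 + 0.15·0.1756) ≈ 0.9531
After a satellite scan='clouding': P(storm) = 0.65·0.9531 / (0.65·0.9531 + 0.15·0.0469) ≈ 0.9888
After a barometric reading='steady': P(storm) = 0.2·0.9888 / (0.2·0.9888 + 0.4·0.0112) ≈ 0.9778
After a satellite scan='clear': P(storm) = 0.35·0.9778 / (0.35·0.9778 + 0.85·0.0222) ≈ 0.9478

0.948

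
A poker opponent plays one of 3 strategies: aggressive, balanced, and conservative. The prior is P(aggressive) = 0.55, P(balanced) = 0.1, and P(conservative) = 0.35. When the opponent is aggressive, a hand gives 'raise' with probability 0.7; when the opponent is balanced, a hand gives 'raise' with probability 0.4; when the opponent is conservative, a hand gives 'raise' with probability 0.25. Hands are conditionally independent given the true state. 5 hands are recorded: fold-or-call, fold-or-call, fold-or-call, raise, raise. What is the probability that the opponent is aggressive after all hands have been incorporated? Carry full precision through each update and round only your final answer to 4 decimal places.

0.3645

Apply Bayes' rule sequentially, carrying P(aggressive) forward.
After 'fold-or-call': normaliser = 0.3·0.5500 + 0.6·0.1000 + 0.75·0.3500; P(aggressive) ≈ 0.3385, P(balanced) ≈ 0.1231, P(conservative) ≈ 0.5385
After 'fold-or-call': normaliser = 0.3·0.3385 + 0.6·0.1231 + 0.75·0.5385; P(aggressive) ≈ 0.1753, P(balanced) ≈ 0.1275, P(conservative) ≈ 0.6972
After 'fold-or-call': normaliser = 0.3·0.1753 + 0.6·0.1275 + 0.75·0.6972; P(aggressive) ≈ 0.0807, P(balanced) ≈ 0.1173, P(conservative) ≈ 0.8020
After 'raise': normaliser = 0.7·0.0807 + 0.4·0.1173 + 0.25·0.8020; P(aggressive) ≈ 0.1858, P(balanced) ≈ 0.1544, P(conservative) ≈ 0.6598
After 'raise': normaliser = 0.7·0.1858 + 0.4·0.1544 + 0.25·0.6598; P(aggressive) ≈ 0.3645, P(balanced) ≈ 0.1731, P(conservative) ≈ 0.4623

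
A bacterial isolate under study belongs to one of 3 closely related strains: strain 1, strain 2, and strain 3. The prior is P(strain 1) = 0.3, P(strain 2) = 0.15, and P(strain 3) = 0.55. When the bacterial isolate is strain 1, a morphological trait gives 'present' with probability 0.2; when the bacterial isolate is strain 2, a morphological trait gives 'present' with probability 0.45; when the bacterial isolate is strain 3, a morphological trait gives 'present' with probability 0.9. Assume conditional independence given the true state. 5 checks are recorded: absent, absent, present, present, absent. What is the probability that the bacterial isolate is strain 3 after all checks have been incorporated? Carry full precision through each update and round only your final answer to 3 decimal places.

After 'absent': normaliser = 0.8·0.3000 + 0.55·0.1500 + 0.1·0.5500; P(strain 1) ≈ 0.6358, P(strain 2) ≈ 0.2185, P(strain 3) ≈ 0.1457
After 'absent': normaliser = 0.8·0.6358 + 0.55·0.2185 + 0.1·0.1457; P(strain 1) ≈ 0.7905, P(strain 2) ≈ 0.1868, P(strain 3) ≈ 0.0226
After 'present': normaliser = 0.2·0.7905 + 0.45·0.1868 + 0.9·0.0226; P(strain 1) ≈ 0.6022, P(strain 2) ≈ 0.3202, P(strain 3) ≈ 0.0776
After 'present': normaliser = 0.2·0.6022 + 0.45·0.3202 + 0.9·0.0776; P(strain 1) ≈ 0.3602, P(strain 2) ≈ 0.4309, P(strain 3) ≈ 0.2089
After 'absent': normaliser = 0.8·0.3602 + 0.55·0.4309 + 0.1·0.2089; P(strain 1) ≈ 0.5277, P(strain 2) ≈ 0.4340, P(strain 3) ≈ 0.0383

0.038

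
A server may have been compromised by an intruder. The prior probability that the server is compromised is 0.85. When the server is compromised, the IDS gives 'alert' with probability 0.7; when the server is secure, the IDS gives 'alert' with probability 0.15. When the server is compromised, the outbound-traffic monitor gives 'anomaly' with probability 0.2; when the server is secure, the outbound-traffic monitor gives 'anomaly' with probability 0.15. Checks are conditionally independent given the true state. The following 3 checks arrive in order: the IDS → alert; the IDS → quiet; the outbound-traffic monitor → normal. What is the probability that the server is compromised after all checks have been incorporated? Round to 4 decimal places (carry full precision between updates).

0.8978

Apply Bayes' rule sequentially, carrying P(compromised) forward.
After the IDS='alert': P(compromised) = 0.7·0.8500 / (0.7·0.8500 + 0.15·0.1500) ≈ 0.9636
After the IDS='quiet': P(compromised) = 0.3·0.9636 / (0.3·0.9636 + 0.85·0.0364) ≈ 0.9032
After the outbound-traffic monitor='normal': P(compromised) = 0.8·0.9032 / (0.8·0.9032 + 0.85·0.0968) ≈ 0.8978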